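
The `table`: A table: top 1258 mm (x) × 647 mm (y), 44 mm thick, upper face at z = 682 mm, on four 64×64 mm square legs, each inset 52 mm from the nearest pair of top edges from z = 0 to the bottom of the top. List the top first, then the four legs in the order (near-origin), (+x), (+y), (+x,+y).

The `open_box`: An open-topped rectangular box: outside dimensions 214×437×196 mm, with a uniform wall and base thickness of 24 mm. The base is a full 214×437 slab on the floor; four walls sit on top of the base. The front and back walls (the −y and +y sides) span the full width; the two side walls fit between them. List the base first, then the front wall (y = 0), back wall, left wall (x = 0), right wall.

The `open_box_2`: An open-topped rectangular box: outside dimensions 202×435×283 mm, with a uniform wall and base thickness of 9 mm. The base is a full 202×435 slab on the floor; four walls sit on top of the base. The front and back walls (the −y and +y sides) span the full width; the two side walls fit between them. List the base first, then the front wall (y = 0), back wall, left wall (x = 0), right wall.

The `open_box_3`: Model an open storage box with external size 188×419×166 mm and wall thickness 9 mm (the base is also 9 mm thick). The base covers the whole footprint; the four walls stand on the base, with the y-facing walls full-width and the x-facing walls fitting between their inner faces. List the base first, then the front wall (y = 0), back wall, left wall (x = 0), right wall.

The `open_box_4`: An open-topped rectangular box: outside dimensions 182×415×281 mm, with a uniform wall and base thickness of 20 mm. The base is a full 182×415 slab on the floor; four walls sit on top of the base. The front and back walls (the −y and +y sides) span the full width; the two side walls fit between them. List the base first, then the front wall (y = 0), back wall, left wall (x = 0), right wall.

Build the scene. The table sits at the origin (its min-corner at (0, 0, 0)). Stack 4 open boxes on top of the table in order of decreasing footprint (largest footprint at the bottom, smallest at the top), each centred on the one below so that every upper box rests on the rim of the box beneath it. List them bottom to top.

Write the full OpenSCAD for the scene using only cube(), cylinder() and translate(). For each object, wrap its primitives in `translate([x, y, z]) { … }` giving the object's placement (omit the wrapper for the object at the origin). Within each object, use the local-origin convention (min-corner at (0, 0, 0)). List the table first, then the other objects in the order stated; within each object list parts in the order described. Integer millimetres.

translate([0, 0, 638]) cube([1258, 647, 44]);
translate([52, 52, 0]) cube([64, 64, 638]);
translate([1142, 52, 0]) cube([64, 64, 638]);
translate([52, 531, 0]) cube([64, 64, 638]);
translate([1142, 531, 0]) cube([64, 64, 638]);
translate([522, 105, 682]) {
  cube([214, 437, 24]);
  translate([0, 0, 24]) cube([214, 24, 172]);
  translate([0, 413, 24]) cube([214, 24, 172]);
  translate([0, 24, 24]) cube([24, 389, 172]);
  translate([190, 24, 24]) cube([24, 389, 172]);
}
translate([528, 106, 878]) {
  cube([202, 435, 9]);
  translate([0, 0, 9]) cube([202, 9, 274]);
  translate([0, 426, 9]) cube([202, 9, 274]);
  translate([0, 9, 9]) cube([9, 417, 274]);
  translate([193, 9, 9]) cube([9, 417, 274]);
}
translate([535, 114, 1161]) {
  cube([188, 419, 9]);
  translate([0, 0, 9]) cube([188, 9, 157]);
  translate([0, 410, 9]) cube([188, 9, 157]);
  translate([0, 9, 9]) cube([9, 401, 157]);
  translate([179, 9, 9]) cube([9, 401, 157]);
}
translate([538, 116, 1327]) {
  cube([182, 415, 20]);
  translate([0, 0, 20]) cube([182, 20, 261]);
  translate([0, 395, 20]) cube([182, 20, 261]);
  translate([0, 20, 20]) cube([20, 375, 261]);
  translate([162, 20, 20]) cube([20, 375, 261]);
}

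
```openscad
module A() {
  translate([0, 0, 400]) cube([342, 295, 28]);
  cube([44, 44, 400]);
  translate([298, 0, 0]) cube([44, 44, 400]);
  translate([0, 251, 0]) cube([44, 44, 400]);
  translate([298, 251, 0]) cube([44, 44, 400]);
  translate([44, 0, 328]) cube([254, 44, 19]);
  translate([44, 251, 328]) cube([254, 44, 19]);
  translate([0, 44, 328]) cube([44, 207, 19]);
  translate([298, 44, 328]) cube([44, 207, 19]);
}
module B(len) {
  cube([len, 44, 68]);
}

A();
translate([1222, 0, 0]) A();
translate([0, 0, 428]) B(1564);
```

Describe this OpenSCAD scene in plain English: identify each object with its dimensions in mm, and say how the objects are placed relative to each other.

A is a four-legged stool. The seat is a 342×295×28 mm slab whose top surface is at z = 428 mm; four square legs, each 44×44 mm in cross-section, run from the floor (z = 0) to the underside of the seat, each flush with a corner of the seat. Four stretchers, 44 mm wide and 19 mm tall, connect adjacent legs with their undersides at z = 328 mm, each running between the inner faces of the legs it joins and aligned with the legs' outer faces on the other axis.

B is a rectangular beam 1564 mm long (x), 44 mm deep (y), 68 mm thick (z).

The beam spans the tops of two stools placed 880 mm apart, resting at z = 428 mm.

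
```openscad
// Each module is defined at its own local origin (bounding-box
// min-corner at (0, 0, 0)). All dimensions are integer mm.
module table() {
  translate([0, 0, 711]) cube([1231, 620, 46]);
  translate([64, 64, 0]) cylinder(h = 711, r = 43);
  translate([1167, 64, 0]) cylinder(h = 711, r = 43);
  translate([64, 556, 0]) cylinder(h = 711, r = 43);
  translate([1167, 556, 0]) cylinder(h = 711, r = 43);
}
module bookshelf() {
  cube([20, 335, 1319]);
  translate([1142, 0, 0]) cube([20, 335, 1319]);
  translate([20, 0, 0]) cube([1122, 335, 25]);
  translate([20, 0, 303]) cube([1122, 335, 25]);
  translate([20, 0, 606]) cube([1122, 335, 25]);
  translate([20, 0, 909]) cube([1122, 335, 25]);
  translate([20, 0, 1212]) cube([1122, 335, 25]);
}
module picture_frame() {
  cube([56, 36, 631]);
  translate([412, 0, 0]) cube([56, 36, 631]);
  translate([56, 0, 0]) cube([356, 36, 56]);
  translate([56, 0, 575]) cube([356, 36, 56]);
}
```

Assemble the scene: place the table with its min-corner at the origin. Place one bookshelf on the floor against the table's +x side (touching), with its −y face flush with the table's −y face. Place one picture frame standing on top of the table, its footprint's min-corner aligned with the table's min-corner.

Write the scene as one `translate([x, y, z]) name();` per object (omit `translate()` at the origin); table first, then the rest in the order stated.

table();
translate([1231, 0, 0]) bookshelf();
translate([0, 0, 757]) picture_frame();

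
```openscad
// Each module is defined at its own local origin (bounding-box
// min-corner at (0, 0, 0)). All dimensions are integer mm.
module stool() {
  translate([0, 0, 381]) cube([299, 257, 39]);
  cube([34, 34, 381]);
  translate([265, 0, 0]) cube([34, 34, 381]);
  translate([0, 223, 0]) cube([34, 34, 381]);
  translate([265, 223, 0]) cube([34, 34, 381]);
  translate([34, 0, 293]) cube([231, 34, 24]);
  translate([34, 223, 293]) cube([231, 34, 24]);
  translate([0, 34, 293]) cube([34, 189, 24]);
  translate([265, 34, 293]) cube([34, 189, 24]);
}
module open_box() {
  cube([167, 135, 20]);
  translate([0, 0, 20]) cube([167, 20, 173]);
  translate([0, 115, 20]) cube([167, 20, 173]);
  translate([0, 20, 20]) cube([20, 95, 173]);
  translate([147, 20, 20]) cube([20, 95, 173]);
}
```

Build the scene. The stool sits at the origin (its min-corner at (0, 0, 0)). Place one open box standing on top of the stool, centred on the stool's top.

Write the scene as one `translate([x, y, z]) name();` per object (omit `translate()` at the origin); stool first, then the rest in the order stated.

stool();
translate([66, 61, 420]) open_box();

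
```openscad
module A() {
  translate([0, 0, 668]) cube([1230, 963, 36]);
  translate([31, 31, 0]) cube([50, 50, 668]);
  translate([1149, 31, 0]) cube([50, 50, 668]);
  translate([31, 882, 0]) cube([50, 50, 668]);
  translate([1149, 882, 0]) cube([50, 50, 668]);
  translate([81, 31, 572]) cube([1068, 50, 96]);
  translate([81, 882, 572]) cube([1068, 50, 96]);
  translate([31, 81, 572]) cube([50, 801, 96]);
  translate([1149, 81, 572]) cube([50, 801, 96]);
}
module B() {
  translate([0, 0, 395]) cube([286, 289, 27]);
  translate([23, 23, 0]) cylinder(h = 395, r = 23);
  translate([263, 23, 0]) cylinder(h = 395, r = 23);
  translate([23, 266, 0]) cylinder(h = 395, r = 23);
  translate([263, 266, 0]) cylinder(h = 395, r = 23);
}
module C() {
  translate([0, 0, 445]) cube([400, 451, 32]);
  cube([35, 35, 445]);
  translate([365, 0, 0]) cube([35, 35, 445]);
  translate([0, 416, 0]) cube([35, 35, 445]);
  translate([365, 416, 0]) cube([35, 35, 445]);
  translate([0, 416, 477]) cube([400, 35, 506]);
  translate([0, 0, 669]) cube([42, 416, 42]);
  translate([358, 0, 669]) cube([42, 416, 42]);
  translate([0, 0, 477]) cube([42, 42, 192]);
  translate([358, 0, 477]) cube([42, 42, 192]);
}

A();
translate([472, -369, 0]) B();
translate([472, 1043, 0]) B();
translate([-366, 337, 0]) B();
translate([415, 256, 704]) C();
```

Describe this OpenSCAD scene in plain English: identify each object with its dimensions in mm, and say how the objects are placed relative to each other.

A is a table with a 1230×963 mm rectangular top, 36 mm thick, top surface at z = 704 mm, supported by four 50×50 mm square legs, each inset 31 mm from the nearest pair of top edges, running from the floor. Four apron rails, 50 mm thick and 96 mm tall, run between adjacent legs with their top edges flush with the underside of the top and their outer faces flush with the legs' outer faces.

B is a simple wooden stool: a rectangular seat 286 mm (x) by 289 mm (y), 27 mm thick, top face at z = 422 mm, on four round legs, each 46 mm in diameter. The legs rest on z = 0, each leg's axis is inset half a diameter from the nearest pair of seat edges (so the leg's bounding box is flush with the corner).

C is a chair. The seat is a 400×451×32 mm slab with its top at z = 477 mm, on four 35×35 mm corner legs (flush with the seat edges, standing on z = 0). A flat backrest 35 mm thick, 506 mm tall, spans the full seat width and rises from the seat top along its +y edge, rear face flush with the rear of the seat. Two armrests of 42×42 mm section run along each side from the seat's front edge to the front of the backrest, top faces 234 mm above the seat top and outer faces flush with the seat's x-edges; a 42×42 mm post under the front of each armrest stands on the seat at the front corner.

Three stools sit around the table at the −y, +y, −x sides. The chair is on top of the table, centred.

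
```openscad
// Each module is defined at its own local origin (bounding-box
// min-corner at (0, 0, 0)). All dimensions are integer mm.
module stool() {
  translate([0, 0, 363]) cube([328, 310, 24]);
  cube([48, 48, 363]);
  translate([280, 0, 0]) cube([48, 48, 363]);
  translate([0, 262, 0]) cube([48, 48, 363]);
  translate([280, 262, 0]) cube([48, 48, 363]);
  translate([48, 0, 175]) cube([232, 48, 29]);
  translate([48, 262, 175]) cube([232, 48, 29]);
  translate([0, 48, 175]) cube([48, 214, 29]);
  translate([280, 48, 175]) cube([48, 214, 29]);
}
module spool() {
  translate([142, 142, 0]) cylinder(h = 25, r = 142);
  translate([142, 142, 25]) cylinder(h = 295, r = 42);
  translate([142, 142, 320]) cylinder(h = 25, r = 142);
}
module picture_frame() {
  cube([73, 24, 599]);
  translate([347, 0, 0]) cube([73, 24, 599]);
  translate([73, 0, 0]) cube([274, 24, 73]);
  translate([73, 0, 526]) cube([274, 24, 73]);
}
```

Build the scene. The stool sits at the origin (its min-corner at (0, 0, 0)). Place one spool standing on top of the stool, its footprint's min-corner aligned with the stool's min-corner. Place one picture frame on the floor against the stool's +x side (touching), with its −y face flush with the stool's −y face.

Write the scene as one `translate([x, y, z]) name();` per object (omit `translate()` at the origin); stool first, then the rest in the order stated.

stool();
translate([0, 0, 387]) spool();
translate([328, 0, 0]) picture_frame();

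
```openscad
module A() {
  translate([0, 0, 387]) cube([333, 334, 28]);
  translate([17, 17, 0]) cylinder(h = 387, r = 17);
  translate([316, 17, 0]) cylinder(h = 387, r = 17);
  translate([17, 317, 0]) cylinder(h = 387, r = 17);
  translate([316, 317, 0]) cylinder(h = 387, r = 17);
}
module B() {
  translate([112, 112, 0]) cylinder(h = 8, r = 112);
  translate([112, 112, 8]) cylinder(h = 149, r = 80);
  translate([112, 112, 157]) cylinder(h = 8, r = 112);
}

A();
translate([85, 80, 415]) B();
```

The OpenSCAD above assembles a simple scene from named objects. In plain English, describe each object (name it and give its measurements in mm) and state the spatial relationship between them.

A is a four-legged stool. The seat is 333×334 mm, 28 mm thick, top at z = 415 mm. It stands on four round legs, each 34 mm in diameter, from z = 0 to the seat underside, each leg's axis is inset half a diameter from the nearest pair of seat edges (so the leg's bounding box is flush with the corner).

B is a spool: two coaxial disc flanges of radius 112 mm and thickness 8 mm, joined by a core cylinder of radius 80 mm and height 149 mm. The lower flange rests on z = 0 and the three cylinders share a vertical axis.

The spool is on top of the stool.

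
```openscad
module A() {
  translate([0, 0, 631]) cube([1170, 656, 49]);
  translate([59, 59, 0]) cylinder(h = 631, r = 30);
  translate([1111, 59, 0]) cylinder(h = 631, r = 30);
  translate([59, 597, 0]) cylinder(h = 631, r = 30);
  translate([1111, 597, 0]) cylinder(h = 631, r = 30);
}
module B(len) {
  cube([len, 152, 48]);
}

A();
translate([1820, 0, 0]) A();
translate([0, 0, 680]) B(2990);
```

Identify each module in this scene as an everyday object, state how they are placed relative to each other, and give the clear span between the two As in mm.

A is a table. B is a beam. A beam spans the tops of two tables. The clear span between the two tables is 650 mm.

Second table starts at x = 1820; first ends at x = 1170; clear span = 1820 − 1170 = 650 mm.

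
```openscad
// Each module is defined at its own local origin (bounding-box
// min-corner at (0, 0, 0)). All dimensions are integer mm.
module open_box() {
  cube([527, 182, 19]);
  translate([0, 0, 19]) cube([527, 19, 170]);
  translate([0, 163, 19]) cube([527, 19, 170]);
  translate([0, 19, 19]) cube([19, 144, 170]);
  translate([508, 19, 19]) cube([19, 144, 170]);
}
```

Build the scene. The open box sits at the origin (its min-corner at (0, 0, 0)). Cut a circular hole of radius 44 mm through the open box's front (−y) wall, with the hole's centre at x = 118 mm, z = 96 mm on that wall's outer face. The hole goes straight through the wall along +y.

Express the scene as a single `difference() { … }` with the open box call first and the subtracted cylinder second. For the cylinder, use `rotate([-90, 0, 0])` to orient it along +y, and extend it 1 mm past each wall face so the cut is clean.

difference() {
  open_box();
  translate([118, -1, 96]) rotate([-90, 0, 0]) cylinder(h = 21, r = 44);
}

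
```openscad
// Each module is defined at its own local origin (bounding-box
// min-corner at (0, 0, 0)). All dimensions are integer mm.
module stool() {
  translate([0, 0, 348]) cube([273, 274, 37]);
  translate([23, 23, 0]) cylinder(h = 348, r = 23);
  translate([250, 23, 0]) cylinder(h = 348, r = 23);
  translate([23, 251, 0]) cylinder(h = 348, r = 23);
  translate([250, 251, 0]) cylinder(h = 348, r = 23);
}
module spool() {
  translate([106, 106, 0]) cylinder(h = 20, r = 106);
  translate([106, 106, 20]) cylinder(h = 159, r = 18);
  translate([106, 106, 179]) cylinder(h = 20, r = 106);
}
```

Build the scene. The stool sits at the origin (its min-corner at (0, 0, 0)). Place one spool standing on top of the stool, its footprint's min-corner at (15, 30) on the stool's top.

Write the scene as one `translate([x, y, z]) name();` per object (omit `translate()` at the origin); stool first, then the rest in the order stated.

stool();
translate([15, 30, 385]) spool();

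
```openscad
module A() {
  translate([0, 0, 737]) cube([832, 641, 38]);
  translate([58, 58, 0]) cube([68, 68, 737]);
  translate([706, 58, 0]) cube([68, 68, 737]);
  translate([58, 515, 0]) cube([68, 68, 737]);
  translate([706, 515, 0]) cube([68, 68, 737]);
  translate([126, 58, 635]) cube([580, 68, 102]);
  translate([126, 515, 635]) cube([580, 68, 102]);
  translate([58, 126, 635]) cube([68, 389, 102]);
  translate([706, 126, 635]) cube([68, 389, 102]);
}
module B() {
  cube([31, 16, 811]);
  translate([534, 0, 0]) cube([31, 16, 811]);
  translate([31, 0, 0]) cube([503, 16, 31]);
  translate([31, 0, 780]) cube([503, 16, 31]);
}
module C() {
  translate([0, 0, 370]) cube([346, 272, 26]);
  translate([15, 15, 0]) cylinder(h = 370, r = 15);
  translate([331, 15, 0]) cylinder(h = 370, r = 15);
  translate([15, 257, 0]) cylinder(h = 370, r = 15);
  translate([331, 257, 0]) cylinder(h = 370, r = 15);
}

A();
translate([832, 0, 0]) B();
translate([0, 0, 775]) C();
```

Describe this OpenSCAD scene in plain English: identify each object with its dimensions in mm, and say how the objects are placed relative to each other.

A is a table: top 832 mm (x) × 641 mm (y), 38 mm thick, upper face at z = 775 mm, on four 68×68 mm square legs, each inset 58 mm from the nearest pair of top edges, running from z = 0 to the bottom of the top. Four apron rails, 68 mm thick and 102 mm tall, run between adjacent legs with their top edges flush with the underside of the top and their outer faces flush with the legs' outer faces.

B is a picture frame with a 503×749 mm rectangular opening (x by z) and a uniform 31 mm border on every side. Frame depth is 16 mm along y. It is built from two vertical stiles running the full outside height and two horizontal rails spanning the gap between the stiles.

C is a four-legged stool. The seat is 346×272 mm, 26 mm thick, top at z = 396 mm. It stands on four round legs, each 30 mm in diameter, from z = 0 to the seat underside, each leg's axis is inset half a diameter from the nearest pair of seat edges (so the leg's bounding box is flush with the corner).

The picture frame is against the table's +x side, with their −y faces flush. The stool is on top of the table.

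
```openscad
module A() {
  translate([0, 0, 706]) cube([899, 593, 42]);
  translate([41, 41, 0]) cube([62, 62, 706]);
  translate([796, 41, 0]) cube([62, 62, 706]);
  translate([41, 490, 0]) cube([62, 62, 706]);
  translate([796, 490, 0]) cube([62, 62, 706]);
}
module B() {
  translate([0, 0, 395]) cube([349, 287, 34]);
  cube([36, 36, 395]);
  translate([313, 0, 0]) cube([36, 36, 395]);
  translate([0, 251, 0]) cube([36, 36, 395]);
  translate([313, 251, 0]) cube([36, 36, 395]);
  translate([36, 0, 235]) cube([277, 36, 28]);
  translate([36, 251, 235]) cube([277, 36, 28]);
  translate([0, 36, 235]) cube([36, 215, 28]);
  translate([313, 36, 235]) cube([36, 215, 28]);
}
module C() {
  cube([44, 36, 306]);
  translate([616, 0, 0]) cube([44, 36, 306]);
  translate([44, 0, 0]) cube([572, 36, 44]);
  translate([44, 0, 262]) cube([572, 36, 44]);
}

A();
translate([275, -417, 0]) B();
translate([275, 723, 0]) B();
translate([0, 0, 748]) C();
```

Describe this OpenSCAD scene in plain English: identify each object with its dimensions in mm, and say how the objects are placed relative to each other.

A is a table: top 899 mm (x) × 593 mm (y), 42 mm thick, upper face at z = 748 mm, on four 62×62 mm square legs, each inset 41 mm from the nearest pair of top edges, running from z = 0 to the bottom of the top.

B is a four-legged stool. The seat is a 349×287×34 mm slab whose top surface is at z = 429 mm; four square legs, each 36×36 mm in cross-section, run from the floor (z = 0) to the underside of the seat, each flush with a corner of the seat. Four stretchers, 36 mm wide and 28 mm tall, connect adjacent legs with their undersides at z = 235 mm, each running between the inner faces of the legs it joins and aligned with the legs' outer faces on the other axis.

C is a picture frame with a 572×218 mm rectangular opening (x by z) and a uniform 44 mm border on every side. Frame depth is 36 mm along y. It is built from two vertical stiles running the full outside height and two horizontal rails spanning the gap between the stiles.

Two stools sit around the table at the −y, +y sides. The picture frame is on top of the table.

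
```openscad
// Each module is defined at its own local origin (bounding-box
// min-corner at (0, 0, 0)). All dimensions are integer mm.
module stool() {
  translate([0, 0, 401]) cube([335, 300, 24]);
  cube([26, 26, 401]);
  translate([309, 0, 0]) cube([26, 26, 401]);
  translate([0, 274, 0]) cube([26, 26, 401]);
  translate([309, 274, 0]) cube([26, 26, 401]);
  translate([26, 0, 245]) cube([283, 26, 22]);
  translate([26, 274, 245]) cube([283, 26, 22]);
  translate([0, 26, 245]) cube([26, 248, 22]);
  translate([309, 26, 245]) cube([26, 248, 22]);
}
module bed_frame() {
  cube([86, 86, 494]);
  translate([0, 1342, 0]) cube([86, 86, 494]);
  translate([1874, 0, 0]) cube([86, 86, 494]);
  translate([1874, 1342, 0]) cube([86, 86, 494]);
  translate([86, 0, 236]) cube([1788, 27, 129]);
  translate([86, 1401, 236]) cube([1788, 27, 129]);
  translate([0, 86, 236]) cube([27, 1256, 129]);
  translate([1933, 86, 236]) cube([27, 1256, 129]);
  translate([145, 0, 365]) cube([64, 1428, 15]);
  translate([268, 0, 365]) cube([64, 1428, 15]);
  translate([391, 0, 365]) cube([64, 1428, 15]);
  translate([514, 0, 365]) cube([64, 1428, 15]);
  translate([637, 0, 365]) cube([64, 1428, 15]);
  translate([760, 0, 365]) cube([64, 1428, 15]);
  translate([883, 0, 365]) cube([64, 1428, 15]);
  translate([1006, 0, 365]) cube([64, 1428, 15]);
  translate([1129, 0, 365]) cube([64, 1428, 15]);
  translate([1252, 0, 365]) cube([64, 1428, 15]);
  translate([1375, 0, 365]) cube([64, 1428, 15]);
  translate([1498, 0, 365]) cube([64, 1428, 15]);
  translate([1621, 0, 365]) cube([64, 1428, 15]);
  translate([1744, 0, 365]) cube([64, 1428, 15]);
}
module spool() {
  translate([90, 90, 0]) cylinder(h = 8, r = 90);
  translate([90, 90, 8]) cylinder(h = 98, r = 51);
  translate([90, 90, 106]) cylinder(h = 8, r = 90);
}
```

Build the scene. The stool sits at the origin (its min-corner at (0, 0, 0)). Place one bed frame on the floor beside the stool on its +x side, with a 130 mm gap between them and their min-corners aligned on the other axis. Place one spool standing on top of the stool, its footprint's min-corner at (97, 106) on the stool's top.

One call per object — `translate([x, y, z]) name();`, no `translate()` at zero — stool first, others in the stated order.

stool();
translate([465, 0, 0]) bed_frame();
translate([97, 106, 425]) spool();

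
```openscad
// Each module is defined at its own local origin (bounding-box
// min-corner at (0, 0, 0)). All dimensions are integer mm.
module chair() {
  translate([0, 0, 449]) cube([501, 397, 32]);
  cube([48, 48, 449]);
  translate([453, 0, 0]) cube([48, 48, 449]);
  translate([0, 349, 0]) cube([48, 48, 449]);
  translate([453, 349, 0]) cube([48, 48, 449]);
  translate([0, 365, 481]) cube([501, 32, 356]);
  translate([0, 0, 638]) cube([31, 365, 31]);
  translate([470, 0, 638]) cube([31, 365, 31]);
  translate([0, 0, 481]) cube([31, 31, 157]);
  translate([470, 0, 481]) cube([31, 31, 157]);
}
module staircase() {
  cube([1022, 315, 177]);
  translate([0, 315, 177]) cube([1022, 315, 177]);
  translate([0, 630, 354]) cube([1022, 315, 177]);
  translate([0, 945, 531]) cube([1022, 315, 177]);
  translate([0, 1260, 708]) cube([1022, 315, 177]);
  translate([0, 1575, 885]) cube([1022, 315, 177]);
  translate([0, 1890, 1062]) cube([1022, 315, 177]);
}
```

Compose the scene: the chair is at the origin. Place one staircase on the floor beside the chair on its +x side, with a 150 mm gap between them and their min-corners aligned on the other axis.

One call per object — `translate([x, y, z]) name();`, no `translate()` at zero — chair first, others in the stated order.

chair();
translate([651, 0, 0]) staircase();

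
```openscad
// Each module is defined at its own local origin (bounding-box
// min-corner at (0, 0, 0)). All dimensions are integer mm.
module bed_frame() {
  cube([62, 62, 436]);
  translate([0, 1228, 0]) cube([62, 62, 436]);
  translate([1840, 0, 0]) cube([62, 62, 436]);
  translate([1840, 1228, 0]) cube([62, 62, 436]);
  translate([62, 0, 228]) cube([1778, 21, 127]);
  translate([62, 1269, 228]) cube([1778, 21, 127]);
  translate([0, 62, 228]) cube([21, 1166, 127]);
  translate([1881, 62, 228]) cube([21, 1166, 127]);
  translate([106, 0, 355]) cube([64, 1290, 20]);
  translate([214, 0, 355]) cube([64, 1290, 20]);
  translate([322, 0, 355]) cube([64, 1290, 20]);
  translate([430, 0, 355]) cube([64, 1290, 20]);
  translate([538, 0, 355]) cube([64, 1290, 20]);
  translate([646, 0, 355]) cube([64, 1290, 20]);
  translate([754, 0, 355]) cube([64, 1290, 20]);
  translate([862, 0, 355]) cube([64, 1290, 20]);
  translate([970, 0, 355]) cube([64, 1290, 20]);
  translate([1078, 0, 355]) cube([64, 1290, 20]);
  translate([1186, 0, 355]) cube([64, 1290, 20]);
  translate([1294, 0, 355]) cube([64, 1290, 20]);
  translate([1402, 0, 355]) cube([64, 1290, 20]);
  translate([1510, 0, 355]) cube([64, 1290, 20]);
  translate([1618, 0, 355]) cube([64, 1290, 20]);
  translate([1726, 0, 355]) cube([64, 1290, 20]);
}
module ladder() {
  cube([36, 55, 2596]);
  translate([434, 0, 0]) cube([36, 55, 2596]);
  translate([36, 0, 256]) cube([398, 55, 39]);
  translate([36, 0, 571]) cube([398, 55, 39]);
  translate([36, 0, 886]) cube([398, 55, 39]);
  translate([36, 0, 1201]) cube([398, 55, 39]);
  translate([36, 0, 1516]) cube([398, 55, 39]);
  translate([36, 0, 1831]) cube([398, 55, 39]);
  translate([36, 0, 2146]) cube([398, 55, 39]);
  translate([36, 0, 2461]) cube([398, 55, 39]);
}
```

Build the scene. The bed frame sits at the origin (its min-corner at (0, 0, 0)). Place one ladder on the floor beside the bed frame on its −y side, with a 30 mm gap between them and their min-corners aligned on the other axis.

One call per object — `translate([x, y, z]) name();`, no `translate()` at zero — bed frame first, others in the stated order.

bed_frame();
translate([0, -85, 0]) ladder();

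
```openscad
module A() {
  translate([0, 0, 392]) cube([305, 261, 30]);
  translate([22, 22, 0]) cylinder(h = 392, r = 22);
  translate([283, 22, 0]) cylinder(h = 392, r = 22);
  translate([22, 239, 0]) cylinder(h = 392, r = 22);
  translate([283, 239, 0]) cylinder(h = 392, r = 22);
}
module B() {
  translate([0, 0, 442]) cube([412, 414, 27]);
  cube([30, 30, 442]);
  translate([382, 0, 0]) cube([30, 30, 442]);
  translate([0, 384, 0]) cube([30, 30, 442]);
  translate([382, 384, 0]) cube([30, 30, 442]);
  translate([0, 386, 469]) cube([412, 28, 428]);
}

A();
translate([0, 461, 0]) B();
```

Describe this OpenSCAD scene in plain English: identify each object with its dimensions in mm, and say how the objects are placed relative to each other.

A is a four-legged stool. The seat is 305×261 mm, 30 mm thick, top at z = 422 mm. It stands on four round legs, each 44 mm in diameter, from z = 0 to the seat underside, each leg's axis is inset half a diameter from the nearest pair of seat edges (so the leg's bounding box is flush with the corner).

B is a chair: 412×414 mm seat, 27 mm thick, top at z = 469 mm, on four 30 mm square corner legs flush with the seat edges. A 28 mm thick backrest slab spans the full seat width, extending 428 mm above the seat top, its back face flush with the seat's +y edge.

The chair is on the floor beside the stool on its +y side.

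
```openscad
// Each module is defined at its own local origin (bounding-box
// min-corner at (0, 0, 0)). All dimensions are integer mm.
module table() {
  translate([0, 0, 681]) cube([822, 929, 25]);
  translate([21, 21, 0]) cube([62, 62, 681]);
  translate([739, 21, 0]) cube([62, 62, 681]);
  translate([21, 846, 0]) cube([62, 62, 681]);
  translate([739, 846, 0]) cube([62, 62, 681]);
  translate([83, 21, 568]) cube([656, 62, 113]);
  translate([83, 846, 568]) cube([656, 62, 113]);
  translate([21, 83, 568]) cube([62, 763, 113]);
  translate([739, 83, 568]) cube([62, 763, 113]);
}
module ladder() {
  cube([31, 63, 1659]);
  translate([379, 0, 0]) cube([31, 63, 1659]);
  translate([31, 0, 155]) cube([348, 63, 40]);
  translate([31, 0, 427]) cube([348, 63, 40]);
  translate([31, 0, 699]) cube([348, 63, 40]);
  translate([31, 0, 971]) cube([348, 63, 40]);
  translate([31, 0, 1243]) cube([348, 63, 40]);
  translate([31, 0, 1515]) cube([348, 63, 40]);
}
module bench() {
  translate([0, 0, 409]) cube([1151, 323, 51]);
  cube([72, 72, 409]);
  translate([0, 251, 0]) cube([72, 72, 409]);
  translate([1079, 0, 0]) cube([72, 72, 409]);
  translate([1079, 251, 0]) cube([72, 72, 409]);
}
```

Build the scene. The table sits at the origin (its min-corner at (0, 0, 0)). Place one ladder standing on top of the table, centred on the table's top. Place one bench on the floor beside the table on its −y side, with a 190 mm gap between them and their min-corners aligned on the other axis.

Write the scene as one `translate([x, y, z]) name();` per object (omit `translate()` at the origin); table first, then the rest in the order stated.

table();
translate([206, 433, 706]) ladder();
translate([0, -513, 0]) bench();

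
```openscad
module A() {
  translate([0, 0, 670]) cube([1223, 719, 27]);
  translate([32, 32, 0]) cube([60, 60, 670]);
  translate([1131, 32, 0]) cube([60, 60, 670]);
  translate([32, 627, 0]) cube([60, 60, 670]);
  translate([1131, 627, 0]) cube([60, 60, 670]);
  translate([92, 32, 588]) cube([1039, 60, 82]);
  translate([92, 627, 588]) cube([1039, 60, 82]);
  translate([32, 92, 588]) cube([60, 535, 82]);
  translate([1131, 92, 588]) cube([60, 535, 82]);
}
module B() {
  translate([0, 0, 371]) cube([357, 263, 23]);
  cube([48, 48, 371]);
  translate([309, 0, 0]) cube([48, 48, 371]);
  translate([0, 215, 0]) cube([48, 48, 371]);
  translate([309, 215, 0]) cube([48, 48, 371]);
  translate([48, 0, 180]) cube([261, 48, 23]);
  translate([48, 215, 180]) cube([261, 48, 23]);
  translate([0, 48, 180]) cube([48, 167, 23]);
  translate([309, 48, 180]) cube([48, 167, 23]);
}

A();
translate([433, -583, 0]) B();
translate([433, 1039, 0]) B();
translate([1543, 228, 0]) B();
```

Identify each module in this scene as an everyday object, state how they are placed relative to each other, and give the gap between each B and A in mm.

Each stool's nearest face is 320 mm from the table's bounding box.

A is a table. B is a stool. Three stools sit around the table at the −y, +y, +x sides. The gap between each stool and the table is 320 mm.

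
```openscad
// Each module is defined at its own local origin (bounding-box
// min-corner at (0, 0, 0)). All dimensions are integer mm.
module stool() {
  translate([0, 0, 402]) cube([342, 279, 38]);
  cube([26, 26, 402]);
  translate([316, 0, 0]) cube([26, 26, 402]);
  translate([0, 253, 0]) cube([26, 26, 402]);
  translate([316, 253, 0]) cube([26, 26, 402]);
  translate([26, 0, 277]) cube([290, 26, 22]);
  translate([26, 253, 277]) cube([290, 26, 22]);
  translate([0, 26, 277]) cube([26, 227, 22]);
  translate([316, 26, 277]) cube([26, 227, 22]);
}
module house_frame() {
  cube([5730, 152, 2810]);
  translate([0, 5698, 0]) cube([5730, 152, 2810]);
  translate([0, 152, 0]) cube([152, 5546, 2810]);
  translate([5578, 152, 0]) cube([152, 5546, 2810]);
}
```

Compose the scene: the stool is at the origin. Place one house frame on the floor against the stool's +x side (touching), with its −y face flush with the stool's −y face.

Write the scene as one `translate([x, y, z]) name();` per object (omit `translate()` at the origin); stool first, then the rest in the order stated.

stool();
translate([342, 0, 0]) house_frame();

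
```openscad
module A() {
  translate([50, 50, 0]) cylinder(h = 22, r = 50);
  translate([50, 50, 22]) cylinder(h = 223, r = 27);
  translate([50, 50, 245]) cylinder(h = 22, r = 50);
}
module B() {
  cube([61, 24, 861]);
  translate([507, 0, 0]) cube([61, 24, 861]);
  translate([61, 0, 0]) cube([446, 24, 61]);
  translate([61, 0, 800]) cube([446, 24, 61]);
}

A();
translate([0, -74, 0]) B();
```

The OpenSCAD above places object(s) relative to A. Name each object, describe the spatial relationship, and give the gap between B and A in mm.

The picture frame's nearest face is 50 mm from the spool's −y face.

A is a spool. B is a picture frame. The picture frame is on the floor beside the spool on its −y side. The gap between the picture frame and the spool is 50 mm.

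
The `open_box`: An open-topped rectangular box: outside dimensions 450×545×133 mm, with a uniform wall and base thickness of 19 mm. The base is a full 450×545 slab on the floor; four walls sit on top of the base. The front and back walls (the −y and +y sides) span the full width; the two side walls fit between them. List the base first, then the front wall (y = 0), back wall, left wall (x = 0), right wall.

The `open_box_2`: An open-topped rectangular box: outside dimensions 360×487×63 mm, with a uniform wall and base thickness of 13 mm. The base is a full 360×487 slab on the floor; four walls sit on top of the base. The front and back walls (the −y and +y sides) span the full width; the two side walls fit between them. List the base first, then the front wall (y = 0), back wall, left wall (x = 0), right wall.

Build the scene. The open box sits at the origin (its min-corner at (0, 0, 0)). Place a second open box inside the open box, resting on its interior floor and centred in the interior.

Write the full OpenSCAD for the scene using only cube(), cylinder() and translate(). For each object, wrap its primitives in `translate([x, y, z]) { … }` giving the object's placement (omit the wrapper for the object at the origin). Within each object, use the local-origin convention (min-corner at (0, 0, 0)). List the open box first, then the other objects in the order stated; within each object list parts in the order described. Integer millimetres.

cube([450, 545, 19]);
translate([0, 0, 19]) cube([450, 19, 114]);
translate([0, 526, 19]) cube([450, 19, 114]);
translate([0, 19, 19]) cube([19, 507, 114]);
translate([431, 19, 19]) cube([19, 507, 114]);
translate([45, 29, 19]) {
  cube([360, 487, 13]);
  translate([0, 0, 13]) cube([360, 13, 50]);
  translate([0, 474, 13]) cube([360, 13, 50]);
  translate([0, 13, 13]) cube([13, 461, 50]);
  translate([347, 13, 13]) cube([13, 461, 50]);
}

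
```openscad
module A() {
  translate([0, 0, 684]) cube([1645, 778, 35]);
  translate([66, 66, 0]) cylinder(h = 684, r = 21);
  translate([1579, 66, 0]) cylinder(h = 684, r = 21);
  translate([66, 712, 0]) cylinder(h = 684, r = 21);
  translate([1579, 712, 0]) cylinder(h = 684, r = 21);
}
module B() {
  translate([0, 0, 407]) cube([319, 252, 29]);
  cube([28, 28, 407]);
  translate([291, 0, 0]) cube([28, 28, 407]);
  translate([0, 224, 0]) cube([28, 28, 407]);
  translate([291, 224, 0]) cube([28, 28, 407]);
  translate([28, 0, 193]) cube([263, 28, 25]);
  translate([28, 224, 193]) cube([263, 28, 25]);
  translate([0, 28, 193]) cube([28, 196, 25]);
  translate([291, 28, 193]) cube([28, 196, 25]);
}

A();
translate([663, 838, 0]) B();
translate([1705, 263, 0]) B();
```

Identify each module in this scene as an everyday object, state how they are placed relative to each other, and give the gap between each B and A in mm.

Each stool's nearest face is 60 mm from the table's bounding box.

A is a table. B is a stool. Two stools sit around the table at the +y, +x sides. The gap between each stool and the table is 60 mm.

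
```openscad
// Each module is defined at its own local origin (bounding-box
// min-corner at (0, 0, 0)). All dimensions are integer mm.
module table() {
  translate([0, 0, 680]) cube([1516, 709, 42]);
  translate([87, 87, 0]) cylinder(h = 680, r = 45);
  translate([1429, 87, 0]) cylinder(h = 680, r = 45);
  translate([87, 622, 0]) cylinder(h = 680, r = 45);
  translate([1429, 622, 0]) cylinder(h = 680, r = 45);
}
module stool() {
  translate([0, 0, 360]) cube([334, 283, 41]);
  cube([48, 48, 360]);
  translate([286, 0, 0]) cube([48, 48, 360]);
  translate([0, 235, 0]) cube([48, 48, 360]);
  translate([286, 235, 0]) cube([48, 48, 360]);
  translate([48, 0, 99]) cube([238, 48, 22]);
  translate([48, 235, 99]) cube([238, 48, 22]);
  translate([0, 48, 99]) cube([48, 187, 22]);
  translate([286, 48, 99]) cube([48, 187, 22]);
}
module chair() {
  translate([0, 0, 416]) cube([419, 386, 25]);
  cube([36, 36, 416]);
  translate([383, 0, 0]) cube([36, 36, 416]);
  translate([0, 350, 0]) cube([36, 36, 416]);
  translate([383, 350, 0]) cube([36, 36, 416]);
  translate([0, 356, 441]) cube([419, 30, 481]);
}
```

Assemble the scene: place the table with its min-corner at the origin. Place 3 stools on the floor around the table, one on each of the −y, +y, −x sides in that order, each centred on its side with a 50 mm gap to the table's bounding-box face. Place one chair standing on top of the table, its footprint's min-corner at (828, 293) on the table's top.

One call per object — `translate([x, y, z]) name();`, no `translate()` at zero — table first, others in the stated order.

table();
translate([591, -333, 0]) stool();
translate([591, 759, 0]) stool();
translate([-384, 213, 0]) stool();
translate([828, 293, 722]) chair();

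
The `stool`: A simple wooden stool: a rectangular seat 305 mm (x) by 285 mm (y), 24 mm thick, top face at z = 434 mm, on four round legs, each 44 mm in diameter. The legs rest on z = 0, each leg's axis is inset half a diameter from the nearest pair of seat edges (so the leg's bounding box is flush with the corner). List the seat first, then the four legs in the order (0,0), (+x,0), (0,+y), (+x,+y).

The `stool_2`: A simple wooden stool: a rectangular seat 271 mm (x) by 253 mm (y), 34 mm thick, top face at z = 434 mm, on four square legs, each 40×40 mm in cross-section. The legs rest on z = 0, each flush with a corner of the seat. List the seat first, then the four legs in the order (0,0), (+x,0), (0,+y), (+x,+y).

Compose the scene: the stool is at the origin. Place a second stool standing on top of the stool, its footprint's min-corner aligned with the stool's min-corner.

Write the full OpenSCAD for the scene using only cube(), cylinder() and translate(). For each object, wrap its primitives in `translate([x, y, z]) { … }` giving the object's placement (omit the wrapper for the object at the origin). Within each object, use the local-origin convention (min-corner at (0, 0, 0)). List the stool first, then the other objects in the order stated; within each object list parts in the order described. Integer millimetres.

translate([0, 0, 410]) cube([305, 285, 24]);
translate([22, 22, 0]) cylinder(h = 410, r = 22);
translate([283, 22, 0]) cylinder(h = 410, r = 22);
translate([22, 263, 0]) cylinder(h = 410, r = 22);
translate([283, 263, 0]) cylinder(h = 410, r = 22);
translate([0, 0, 434]) {
  translate([0, 0, 400]) cube([271, 253, 34]);
  cube([40, 40, 400]);
  translate([231, 0, 0]) cube([40, 40, 400]);
  translate([0, 213, 0]) cube([40, 40, 400]);
  translate([231, 213, 0]) cube([40, 40, 400]);
}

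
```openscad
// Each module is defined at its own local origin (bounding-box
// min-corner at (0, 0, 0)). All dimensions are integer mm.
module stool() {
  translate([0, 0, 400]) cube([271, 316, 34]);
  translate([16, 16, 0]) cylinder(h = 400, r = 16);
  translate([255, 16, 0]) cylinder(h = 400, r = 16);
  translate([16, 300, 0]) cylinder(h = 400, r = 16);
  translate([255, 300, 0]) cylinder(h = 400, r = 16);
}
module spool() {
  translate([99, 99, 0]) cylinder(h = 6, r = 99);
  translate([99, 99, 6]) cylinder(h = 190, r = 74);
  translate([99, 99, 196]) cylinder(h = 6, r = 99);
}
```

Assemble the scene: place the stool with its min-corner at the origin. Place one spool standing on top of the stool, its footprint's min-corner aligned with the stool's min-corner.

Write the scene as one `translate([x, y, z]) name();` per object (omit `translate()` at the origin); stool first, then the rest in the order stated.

stool();
translate([0, 0, 434]) spool();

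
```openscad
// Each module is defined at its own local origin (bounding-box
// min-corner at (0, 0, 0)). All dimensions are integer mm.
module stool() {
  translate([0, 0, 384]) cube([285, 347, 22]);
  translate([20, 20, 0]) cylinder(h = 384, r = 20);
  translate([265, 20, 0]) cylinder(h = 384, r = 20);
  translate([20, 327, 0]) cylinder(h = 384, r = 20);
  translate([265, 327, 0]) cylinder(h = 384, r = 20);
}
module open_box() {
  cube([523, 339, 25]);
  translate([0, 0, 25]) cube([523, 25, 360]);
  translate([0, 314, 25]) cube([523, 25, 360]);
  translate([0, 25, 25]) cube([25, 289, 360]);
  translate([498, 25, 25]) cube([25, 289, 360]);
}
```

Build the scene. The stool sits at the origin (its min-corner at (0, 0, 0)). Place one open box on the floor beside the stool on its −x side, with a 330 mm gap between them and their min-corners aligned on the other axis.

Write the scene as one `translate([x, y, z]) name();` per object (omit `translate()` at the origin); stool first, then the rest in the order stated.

stool();
translate([-853, 0, 0]) open_box();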